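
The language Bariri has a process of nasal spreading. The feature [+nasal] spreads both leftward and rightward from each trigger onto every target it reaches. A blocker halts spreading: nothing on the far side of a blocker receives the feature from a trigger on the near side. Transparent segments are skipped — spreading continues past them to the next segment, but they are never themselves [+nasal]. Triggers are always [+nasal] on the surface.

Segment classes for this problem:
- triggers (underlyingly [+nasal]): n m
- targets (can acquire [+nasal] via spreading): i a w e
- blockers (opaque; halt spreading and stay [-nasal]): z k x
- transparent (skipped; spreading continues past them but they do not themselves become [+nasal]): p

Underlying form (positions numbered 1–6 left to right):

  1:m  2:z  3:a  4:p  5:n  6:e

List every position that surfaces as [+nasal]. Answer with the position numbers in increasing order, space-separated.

From /m/ at 1 rightward: 2 /z/ blocks.
From /m/ at 1 leftward: word edge.
From /n/ at 5 rightward: 6 /e/ → [+nasal]; word edge.
From /n/ at 5 leftward: 4 /p/ transparent; 3 /a/ → [+nasal]; 2 /z/ blocks.

1 3 5 6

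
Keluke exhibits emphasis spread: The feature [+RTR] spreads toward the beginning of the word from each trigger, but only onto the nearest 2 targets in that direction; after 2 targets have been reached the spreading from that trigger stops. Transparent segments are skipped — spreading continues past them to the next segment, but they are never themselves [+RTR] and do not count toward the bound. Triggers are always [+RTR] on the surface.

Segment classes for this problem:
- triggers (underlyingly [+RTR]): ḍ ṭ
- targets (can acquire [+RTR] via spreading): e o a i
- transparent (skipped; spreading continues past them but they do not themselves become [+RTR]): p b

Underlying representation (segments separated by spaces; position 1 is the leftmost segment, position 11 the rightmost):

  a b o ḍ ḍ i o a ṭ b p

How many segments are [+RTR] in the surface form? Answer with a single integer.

From /ḍ/ at 4 leftward: 3 /o/ → [+RTR]; 2 /b/ transparent; 1 /a/ → [+RTR]; bound reached.
From /ḍ/ at 5 leftward: 4 /ḍ/ is itself a trigger — this domain ends here.
From /ṭ/ at 9 leftward: 8 /a/ → [+RTR]; 7 /o/ → [+RTR]; bound reached.
Target with no active source: position 6 stays [-emphatic].
[+RTR] positions on the surface: 1 3 4 5 7 8 9.

7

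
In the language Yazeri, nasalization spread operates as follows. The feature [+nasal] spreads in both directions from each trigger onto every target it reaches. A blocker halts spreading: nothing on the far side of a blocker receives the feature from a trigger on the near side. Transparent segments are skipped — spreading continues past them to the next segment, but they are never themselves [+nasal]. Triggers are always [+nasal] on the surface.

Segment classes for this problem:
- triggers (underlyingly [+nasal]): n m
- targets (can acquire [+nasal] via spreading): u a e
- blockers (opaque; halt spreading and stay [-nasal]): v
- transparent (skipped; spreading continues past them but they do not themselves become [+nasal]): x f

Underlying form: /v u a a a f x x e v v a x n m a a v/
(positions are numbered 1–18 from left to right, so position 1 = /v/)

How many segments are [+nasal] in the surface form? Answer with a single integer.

5

From /n/ at 14 rightward: 15 /m/ is itself a trigger — this domain ends here.
From /n/ at 14 leftward: 13 /x/ transparent; 12 /a/ → [+nasal]; 11 /v/ blocks.
From /m/ at 15 rightward: 16 /a/ → [+nasal]; 17 /a/ → [+nasal]; 18 /v/ blocks.
From /m/ at 15 leftward: 14 /n/ is itself a trigger — this domain ends here.
Targets with no active source: positions 2 3 4 5 9 stay [-nasal].
[+nasal] positions on the surface: 12 14 15 16 17.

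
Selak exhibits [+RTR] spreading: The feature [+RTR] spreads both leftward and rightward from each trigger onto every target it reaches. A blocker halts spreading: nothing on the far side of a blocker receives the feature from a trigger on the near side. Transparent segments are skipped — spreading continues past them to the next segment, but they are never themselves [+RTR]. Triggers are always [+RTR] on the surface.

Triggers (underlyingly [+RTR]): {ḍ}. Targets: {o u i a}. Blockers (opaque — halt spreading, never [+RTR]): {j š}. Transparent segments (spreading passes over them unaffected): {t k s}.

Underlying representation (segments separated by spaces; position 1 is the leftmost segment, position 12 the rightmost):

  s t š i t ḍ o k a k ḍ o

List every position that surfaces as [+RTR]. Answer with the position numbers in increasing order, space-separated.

From /ḍ/ at 6 rightward: 7 /o/ → [+RTR]; 8 /k/ transparent; 9 /a/ → [+RTR]; 10 /k/ transparent; 11 /ḍ/ is itself a trigger — this domain ends here.
From /ḍ/ at 6 leftward: 5 /t/ transparent; 4 /i/ → [+RTR]; 3 /š/ blocks.
From /ḍ/ at 11 rightward: 12 /o/ → [+RTR]; word edge.
From /ḍ/ at 11 leftward: 10 /k/ transparent; 9 /a/ → [+RTR]; 8 /k/ transparent; 7 /o/ → [+RTR]; 6 /ḍ/ is itself a trigger — this domain ends here.

4 6 7 9 11 12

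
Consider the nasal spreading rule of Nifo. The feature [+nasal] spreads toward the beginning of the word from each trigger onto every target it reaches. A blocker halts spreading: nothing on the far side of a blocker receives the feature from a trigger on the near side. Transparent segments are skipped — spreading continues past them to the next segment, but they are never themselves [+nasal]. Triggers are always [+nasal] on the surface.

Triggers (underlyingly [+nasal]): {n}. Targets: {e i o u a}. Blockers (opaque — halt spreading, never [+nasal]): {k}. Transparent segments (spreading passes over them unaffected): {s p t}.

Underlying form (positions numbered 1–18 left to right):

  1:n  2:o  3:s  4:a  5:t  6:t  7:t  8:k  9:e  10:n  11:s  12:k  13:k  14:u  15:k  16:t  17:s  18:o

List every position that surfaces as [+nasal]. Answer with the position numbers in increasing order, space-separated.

From /n/ at 1 leftward: word edge.
From /n/ at 10 leftward: 9 /e/ → [+nasal]; 8 /k/ blocks.
Targets with no active source: positions 2 4 14 18 stay [-nasal].

1 9 10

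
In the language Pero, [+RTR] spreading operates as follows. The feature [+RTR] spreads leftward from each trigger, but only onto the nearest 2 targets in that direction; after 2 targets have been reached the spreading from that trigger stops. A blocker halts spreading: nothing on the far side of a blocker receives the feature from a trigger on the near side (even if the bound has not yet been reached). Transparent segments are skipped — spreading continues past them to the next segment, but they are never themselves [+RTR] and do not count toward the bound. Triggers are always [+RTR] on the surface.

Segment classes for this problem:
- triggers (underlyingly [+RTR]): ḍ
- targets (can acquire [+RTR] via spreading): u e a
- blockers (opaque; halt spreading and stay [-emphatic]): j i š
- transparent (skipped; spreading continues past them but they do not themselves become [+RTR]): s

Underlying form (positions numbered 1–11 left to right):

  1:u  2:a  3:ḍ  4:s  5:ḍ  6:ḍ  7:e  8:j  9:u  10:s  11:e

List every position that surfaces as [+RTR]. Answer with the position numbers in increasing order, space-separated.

From /ḍ/ at 3 leftward: 2 /a/ → [+RTR]; 1 /u/ → [+RTR]; bound reached.
From /ḍ/ at 5 leftward: 4 /s/ transparent; 3 /ḍ/ is itself a trigger — this domain ends here.
From /ḍ/ at 6 leftward: 5 /ḍ/ is itself a trigger — this domain ends here.
Targets with no active source: positions 7 9 11 stay [-emphatic].

1 2 3 5 6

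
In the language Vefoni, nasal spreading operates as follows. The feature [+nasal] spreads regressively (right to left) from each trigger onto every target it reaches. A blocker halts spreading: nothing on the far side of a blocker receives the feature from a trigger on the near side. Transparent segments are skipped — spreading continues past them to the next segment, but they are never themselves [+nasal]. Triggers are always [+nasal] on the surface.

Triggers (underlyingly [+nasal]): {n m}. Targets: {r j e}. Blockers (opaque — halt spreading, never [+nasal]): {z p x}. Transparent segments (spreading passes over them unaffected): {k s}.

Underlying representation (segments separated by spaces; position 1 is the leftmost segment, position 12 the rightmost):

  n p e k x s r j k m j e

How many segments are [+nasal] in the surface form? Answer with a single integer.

From /n/ at 1 leftward: word edge.
From /m/ at 10 leftward: 9 /k/ transparent; 8 /j/ → [+nasal]; 7 /r/ → [+nasal]; 6 /s/ transparent; 5 /x/ blocks.
Targets with no active source: positions 3 11 12 stay [-nasal].
[+nasal] positions on the surface: 1 7 8 10.

4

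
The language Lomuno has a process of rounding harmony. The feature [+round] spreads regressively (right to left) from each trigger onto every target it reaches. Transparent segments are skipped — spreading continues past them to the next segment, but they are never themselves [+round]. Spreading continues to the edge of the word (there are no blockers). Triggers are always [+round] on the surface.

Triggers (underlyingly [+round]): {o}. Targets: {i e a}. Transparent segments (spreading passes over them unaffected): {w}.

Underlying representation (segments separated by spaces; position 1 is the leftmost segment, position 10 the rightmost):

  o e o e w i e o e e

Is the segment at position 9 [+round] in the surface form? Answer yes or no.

no

From /o/ at 1 leftward: word edge.
From /o/ at 3 leftward: 2 /e/ → [+round]; 1 /o/ is itself a trigger — this domain ends here.
From /o/ at 8 leftward: 7 /e/ → [+round]; 6 /i/ → [+round]; 5 /w/ transparent; 4 /e/ → [+round]; 3 /o/ is itself a trigger — this domain ends here.
Targets with no active source: positions 9 10 stay [-round].
[+round] positions on the surface: 1 2 3 4 6 7 8.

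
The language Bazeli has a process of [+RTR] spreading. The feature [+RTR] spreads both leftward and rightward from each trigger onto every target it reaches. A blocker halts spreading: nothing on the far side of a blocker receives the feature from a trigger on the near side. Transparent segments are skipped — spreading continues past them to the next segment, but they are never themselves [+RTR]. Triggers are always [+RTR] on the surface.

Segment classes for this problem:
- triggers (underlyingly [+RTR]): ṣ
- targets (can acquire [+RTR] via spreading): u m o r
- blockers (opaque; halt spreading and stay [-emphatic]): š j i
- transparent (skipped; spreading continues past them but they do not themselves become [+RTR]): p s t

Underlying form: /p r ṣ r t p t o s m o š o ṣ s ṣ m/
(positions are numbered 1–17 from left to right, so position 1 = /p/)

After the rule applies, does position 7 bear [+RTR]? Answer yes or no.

From /ṣ/ at 3 rightward: 4 /r/ → [+RTR]; 5 /t/ transparent; 6 /p/ transparent; 7 /t/ transparent; 8 /o/ → [+RTR]; 9 /s/ transparent; 10 /m/ → [+RTR]; 11 /o/ → [+RTR]; 12 /š/ blocks.
From /ṣ/ at 3 leftward: 2 /r/ → [+RTR]; 1 /p/ transparent; word edge.
From /ṣ/ at 14 rightward: 15 /s/ transparent; 16 /ṣ/ is itself a trigger — this domain ends here.
From /ṣ/ at 14 leftward: 13 /o/ → [+RTR]; 12 /š/ blocks.
From /ṣ/ at 16 rightward: 17 /m/ → [+RTR]; word edge.
From /ṣ/ at 16 leftward: 15 /s/ transparent; 14 /ṣ/ is itself a trigger — this domain ends here.
[+RTR] positions on the surface: 2 3 4 8 10 11 13 14 16 17.

no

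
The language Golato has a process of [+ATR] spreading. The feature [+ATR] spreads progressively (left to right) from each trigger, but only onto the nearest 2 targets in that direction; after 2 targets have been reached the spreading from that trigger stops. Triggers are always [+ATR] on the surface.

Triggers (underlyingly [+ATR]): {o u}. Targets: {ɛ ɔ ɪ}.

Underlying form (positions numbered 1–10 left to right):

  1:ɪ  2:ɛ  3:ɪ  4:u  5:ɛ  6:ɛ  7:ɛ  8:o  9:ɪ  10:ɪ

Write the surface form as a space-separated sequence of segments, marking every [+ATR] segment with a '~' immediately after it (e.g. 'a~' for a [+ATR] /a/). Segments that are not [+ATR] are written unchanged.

From /u/ at 4 rightward: 5 /ɛ/ → [+ATR]; 6 /ɛ/ → [+ATR]; bound reached.
From /o/ at 8 rightward: 9 /ɪ/ → [+ATR]; 10 /ɪ/ → [+ATR]; bound reached.
Targets with no active source: positions 1 2 3 7 stay [-ATR].
[+ATR] positions on the surface: 4 5 6 8 9 10.

ɪ ɛ ɪ u~ ɛ~ ɛ~ ɛ o~ ɪ~ ɪ~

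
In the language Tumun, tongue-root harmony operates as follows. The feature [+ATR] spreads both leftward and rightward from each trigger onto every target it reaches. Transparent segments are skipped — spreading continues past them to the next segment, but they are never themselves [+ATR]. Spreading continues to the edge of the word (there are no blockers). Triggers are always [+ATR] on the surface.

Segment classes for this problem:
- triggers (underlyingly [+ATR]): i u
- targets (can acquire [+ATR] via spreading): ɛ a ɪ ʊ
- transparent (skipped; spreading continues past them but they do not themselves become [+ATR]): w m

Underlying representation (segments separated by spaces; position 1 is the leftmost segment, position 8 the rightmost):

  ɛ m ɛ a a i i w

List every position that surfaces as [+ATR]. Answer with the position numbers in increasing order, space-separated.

1 3 4 5 6 7

From /i/ at 6 rightward: 7 /i/ is itself a trigger — this domain ends here.
From /i/ at 6 leftward: 5 /a/ → [+ATR]; 4 /a/ → [+ATR]; 3 /ɛ/ → [+ATR]; 2 /m/ transparent; 1 /ɛ/ → [+ATR]; word edge.
From /i/ at 7 rightward: 8 /w/ transparent; word edge.
From /i/ at 7 leftward: 6 /i/ is itself a trigger — this domain ends here.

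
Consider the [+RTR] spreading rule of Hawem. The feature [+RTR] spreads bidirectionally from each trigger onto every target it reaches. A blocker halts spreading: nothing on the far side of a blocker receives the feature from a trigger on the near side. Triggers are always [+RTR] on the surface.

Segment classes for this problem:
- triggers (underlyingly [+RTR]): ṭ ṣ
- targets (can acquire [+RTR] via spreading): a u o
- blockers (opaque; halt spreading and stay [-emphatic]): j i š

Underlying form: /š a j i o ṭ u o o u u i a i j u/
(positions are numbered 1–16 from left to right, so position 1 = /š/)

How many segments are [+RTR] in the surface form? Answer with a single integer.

From /ṭ/ at 6 rightward: 7 /u/ → [+RTR]; 8 /o/ → [+RTR]; 9 /o/ → [+RTR]; 10 /u/ → [+RTR]; 11 /u/ → [+RTR]; 12 /i/ blocks.
From /ṭ/ at 6 leftward: 5 /o/ → [+RTR]; 4 /i/ blocks.
Targets with no active source: positions 2 13 16 stay [-emphatic].
[+RTR] positions on the surface: 5 6 7 8 9 10 11.

7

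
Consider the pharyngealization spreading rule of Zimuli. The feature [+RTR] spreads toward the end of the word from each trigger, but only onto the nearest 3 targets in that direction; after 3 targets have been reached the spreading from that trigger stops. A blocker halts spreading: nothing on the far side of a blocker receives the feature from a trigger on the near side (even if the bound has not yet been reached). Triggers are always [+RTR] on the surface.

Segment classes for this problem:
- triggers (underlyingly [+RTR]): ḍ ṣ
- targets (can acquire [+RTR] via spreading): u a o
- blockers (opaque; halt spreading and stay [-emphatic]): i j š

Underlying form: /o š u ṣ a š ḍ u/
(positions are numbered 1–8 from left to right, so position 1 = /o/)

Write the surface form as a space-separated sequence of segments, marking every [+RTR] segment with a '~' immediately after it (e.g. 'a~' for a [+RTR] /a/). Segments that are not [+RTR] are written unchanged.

o š u ṣ~ a~ š ḍ~ u~

From /ṣ/ at 4 rightward: 5 /a/ → [+RTR]; 6 /š/ blocks.
From /ḍ/ at 7 rightward: 8 /u/ → [+RTR]; word edge.
Targets with no active source: positions 1 3 stay [-emphatic].
[+RTR] positions on the surface: 4 5 7 8.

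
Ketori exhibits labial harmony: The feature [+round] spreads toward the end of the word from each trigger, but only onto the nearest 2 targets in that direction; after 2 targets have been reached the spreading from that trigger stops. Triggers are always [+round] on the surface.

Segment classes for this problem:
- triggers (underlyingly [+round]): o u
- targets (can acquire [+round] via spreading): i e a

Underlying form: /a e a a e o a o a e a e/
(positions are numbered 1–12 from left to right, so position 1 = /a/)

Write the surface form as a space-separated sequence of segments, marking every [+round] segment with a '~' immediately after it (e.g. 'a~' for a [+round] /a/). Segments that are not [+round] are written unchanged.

a e a a e o~ a~ o~ a~ e~ a e

From /o/ at 6 rightward: 7 /a/ → [+round]; 8 /o/ is itself a trigger — this domain ends here.
From /o/ at 8 rightward: 9 /a/ → [+round]; 10 /e/ → [+round]; bound reached.
Targets with no active source: positions 1 2 3 4 5 11 12 stay [-round].
[+round] positions on the surface: 6 7 8 9 10.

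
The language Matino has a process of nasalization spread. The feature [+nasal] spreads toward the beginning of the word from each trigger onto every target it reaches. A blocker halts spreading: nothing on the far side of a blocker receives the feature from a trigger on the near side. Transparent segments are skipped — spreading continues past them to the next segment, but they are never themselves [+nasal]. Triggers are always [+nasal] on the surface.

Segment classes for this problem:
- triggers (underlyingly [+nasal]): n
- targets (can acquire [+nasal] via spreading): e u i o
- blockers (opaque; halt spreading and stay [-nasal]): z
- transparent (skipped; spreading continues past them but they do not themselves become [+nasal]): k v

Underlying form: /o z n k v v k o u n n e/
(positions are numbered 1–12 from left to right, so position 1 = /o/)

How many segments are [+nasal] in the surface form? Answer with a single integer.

From /n/ at 3 leftward: 2 /z/ blocks.
From /n/ at 10 leftward: 9 /u/ → [+nasal]; 8 /o/ → [+nasal]; 7 /k/ transparent; 6 /v/ transparent; 5 /v/ transparent; 4 /k/ transparent; 3 /n/ is itself a trigger — this domain ends here.
From /n/ at 11 leftward: 10 /n/ is itself a trigger — this domain ends here.
Targets with no active source: positions 1 12 stay [-nasal].
[+nasal] positions on the surface: 3 8 9 10 11.

5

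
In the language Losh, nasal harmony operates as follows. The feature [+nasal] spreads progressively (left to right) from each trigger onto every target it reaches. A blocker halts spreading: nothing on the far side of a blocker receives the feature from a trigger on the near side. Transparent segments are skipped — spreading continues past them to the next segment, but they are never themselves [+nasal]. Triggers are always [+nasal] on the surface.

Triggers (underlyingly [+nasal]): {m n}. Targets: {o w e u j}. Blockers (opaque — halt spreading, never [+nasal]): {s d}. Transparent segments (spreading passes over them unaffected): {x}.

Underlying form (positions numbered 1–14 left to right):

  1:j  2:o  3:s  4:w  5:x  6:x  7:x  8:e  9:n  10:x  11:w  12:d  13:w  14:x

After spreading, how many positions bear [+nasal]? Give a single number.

From /n/ at 9 rightward: 10 /x/ transparent; 11 /w/ → [+nasal]; 12 /d/ blocks.
Targets with no active source: positions 1 2 4 8 13 stay [-nasal].
[+nasal] positions on the surface: 9 11.

2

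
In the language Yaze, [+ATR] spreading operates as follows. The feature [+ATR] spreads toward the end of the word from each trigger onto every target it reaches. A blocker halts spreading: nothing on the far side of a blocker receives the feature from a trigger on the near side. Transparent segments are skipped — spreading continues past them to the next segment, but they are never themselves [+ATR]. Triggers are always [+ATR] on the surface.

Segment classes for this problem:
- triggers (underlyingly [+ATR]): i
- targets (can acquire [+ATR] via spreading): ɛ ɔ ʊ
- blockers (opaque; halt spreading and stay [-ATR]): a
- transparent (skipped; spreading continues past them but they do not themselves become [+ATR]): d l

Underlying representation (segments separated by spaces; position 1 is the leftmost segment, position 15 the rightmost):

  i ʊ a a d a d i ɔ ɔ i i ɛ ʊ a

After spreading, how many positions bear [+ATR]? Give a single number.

From /i/ at 1 rightward: 2 /ʊ/ → [+ATR]; 3 /a/ blocks.
From /i/ at 8 rightward: 9 /ɔ/ → [+ATR]; 10 /ɔ/ → [+ATR]; 11 /i/ is itself a trigger — this domain ends here.
From /i/ at 11 rightward: 12 /i/ is itself a trigger — this domain ends here.
From /i/ at 12 rightward: 13 /ɛ/ → [+ATR]; 14 /ʊ/ → [+ATR]; 15 /a/ blocks.
[+ATR] positions on the surface: 1 2 8 9 10 11 12 13 14.

9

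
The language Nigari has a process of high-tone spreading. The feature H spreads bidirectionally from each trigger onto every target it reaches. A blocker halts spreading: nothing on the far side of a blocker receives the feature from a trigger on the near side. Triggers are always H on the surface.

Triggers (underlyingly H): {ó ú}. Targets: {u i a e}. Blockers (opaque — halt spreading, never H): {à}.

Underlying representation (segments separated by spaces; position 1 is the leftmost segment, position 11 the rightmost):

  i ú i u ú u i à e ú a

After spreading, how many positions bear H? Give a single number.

10

From /ú/ at 2 rightward: 3 /i/ → H; 4 /u/ → H; 5 /ú/ is itself a trigger — this domain ends here.
From /ú/ at 2 leftward: 1 /i/ → H; word edge.
From /ú/ at 5 rightward: 6 /u/ → H; 7 /i/ → H; 8 /à/ blocks.
From /ú/ at 5 leftward: 4 /u/ → H; 3 /i/ → H; 2 /ú/ is itself a trigger — this domain ends here.
From /ú/ at 10 rightward: 11 /a/ → H; word edge.
From /ú/ at 10 leftward: 9 /e/ → H; 8 /à/ blocks.
H positions on the surface: 1 2 3 4 5 6 7 9 10 11.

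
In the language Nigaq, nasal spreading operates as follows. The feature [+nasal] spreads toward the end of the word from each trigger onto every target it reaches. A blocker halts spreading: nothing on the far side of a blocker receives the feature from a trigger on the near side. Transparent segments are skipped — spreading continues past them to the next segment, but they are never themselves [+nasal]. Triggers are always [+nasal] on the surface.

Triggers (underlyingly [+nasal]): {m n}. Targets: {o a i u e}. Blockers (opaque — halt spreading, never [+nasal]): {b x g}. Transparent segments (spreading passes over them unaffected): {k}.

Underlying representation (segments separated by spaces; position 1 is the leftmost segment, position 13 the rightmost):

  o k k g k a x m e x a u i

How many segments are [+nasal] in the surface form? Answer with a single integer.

From /m/ at 8 rightward: 9 /e/ → [+nasal]; 10 /x/ blocks.
Targets with no active source: positions 1 6 11 12 13 stay [-nasal].
[+nasal] positions on the surface: 8 9.

2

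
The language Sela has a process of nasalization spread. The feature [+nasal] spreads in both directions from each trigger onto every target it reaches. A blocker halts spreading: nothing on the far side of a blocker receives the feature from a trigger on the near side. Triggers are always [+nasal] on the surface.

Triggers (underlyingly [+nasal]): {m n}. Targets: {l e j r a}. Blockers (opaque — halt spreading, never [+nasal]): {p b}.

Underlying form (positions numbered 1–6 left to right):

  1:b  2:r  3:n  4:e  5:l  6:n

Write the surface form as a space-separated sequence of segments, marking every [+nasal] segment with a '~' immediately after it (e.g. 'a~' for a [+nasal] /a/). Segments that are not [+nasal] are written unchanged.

From /n/ at 3 rightward: 4 /e/ → [+nasal]; 5 /l/ → [+nasal]; 6 /n/ is itself a trigger — this domain ends here.
From /n/ at 3 leftward: 2 /r/ → [+nasal]; 1 /b/ blocks.
From /n/ at 6 rightward: word edge.
From /n/ at 6 leftward: 5 /l/ → [+nasal]; 4 /e/ → [+nasal]; 3 /n/ is itself a trigger — this domain ends here.
[+nasal] positions on the surface: 2 3 4 5 6.

b r~ n~ e~ l~ n~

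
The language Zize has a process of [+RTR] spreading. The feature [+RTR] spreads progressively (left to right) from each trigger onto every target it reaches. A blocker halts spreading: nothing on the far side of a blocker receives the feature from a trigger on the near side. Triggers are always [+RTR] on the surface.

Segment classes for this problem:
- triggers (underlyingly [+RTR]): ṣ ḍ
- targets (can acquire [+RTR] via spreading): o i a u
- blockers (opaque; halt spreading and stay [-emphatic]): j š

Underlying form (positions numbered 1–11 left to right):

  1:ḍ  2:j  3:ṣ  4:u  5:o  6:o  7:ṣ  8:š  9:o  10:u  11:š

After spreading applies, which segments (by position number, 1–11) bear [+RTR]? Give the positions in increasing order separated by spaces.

1 3 4 5 6 7

From /ḍ/ at 1 rightward: 2 /j/ blocks.
From /ṣ/ at 3 rightward: 4 /u/ → [+RTR]; 5 /o/ → [+RTR]; 6 /o/ → [+RTR]; 7 /ṣ/ is itself a trigger — this domain ends here.
From /ṣ/ at 7 rightward: 8 /š/ blocks.
Targets with no active source: positions 9 10 stay [-emphatic].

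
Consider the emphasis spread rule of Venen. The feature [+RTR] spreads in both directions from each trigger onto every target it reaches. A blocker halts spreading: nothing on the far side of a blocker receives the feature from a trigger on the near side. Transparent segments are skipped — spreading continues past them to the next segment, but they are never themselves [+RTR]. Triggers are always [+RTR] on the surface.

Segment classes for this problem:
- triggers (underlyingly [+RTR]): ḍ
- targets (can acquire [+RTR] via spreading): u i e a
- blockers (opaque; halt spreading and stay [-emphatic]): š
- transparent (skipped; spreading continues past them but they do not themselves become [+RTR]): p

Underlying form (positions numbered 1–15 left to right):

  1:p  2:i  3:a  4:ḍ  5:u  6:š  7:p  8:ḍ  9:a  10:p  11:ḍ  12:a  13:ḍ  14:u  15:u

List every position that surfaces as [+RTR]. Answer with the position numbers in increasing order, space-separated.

From /ḍ/ at 4 rightward: 5 /u/ → [+RTR]; 6 /š/ blocks.
From /ḍ/ at 4 leftward: 3 /a/ → [+RTR]; 2 /i/ → [+RTR]; 1 /p/ transparent; word edge.
From /ḍ/ at 8 rightward: 9 /a/ → [+RTR]; 10 /p/ transparent; 11 /ḍ/ is itself a trigger — this domain ends here.
From /ḍ/ at 8 leftward: 7 /p/ transparent; 6 /š/ blocks.
From /ḍ/ at 11 rightward: 12 /a/ → [+RTR]; 13 /ḍ/ is itself a trigger — this domain ends here.
From /ḍ/ at 11 leftward: 10 /p/ transparent; 9 /a/ → [+RTR]; 8 /ḍ/ is itself a trigger — this domain ends here.
From /ḍ/ at 13 rightward: 14 /u/ → [+RTR]; 15 /u/ → [+RTR]; word edge.
From /ḍ/ at 13 leftward: 12 /a/ → [+RTR]; 11 /ḍ/ is itself a trigger — this domain ends here.

2 3 4 5 8 9 11 12 13 14 15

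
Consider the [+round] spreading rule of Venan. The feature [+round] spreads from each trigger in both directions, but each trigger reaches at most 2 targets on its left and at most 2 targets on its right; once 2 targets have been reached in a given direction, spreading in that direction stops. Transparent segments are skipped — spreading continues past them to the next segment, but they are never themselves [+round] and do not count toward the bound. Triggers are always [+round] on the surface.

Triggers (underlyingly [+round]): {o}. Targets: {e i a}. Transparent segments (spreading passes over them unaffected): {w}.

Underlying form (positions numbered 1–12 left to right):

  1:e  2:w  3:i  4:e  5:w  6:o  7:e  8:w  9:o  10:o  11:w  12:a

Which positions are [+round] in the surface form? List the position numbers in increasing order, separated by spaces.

From /o/ at 6 rightward: 7 /e/ → [+round]; 8 /w/ transparent; 9 /o/ is itself a trigger — this domain ends here.
From /o/ at 6 leftward: 5 /w/ transparent; 4 /e/ → [+round]; 3 /i/ → [+round]; bound reached.
From /o/ at 9 rightward: 10 /o/ is itself a trigger — this domain ends here.
From /o/ at 9 leftward: 8 /w/ transparent; 7 /e/ → [+round]; 6 /o/ is itself a trigger — this domain ends here.
From /o/ at 10 rightward: 11 /w/ transparent; 12 /a/ → [+round]; word edge.
From /o/ at 10 leftward: 9 /o/ is itself a trigger — this domain ends here.
Target with no active source: position 1 stays [-round].

3 4 6 7 9 10 12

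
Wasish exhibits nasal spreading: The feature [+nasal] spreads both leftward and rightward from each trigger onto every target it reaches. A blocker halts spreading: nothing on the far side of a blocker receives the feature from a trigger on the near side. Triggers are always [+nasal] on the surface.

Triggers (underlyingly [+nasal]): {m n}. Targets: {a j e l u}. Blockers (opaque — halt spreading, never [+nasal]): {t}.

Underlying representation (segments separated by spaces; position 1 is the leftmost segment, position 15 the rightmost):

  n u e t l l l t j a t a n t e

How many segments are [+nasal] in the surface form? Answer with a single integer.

5

From /n/ at 1 rightward: 2 /u/ → [+nasal]; 3 /e/ → [+nasal]; 4 /t/ blocks.
From /n/ at 1 leftward: word edge.
From /n/ at 13 rightward: 14 /t/ blocks.
From /n/ at 13 leftward: 12 /a/ → [+nasal]; 11 /t/ blocks.
Targets with no active source: positions 5 6 7 9 10 15 stay [-nasal].
[+nasal] positions on the surface: 1 2 3 12 13.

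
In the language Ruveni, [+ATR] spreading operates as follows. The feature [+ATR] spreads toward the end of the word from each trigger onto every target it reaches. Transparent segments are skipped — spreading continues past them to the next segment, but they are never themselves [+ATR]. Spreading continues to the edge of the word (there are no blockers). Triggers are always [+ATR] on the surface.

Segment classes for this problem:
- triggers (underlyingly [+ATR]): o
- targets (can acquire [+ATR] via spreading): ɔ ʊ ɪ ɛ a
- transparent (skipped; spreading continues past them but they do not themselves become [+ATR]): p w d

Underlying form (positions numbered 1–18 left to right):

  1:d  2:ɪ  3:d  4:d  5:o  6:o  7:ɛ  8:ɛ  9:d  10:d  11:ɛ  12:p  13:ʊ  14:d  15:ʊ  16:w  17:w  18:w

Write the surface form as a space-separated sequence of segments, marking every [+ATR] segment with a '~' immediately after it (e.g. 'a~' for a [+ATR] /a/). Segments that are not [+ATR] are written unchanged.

d ɪ d d o~ o~ ɛ~ ɛ~ d d ɛ~ p ʊ~ d ʊ~ w w w

From /o/ at 5 rightward: 6 /o/ is itself a trigger — this domain ends here.
From /o/ at 6 rightward: 7 /ɛ/ → [+ATR]; 8 /ɛ/ → [+ATR]; 9 /d/ transparent; 10 /d/ transparent; 11 /ɛ/ → [+ATR]; 12 /p/ transparent; 13 /ʊ/ → [+ATR]; 14 /d/ transparent; 15 /ʊ/ → [+ATR]; 16 /w/ transparent; 17 /w/ transparent; 18 /w/ transparent; word edge.
Target with no active source: position 2 stays [-ATR].
[+ATR] positions on the surface: 5 6 7 8 11 13 15.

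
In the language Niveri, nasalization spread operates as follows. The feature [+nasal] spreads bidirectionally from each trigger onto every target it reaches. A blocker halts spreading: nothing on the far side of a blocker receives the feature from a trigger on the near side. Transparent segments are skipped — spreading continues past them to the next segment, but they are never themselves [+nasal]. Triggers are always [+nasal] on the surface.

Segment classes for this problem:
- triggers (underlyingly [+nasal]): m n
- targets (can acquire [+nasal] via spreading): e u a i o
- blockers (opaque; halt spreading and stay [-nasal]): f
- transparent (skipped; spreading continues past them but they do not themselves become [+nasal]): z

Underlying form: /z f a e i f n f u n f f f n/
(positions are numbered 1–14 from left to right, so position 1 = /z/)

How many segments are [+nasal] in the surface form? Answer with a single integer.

From /n/ at 7 rightward: 8 /f/ blocks.
From /n/ at 7 leftward: 6 /f/ blocks.
From /n/ at 10 rightward: 11 /f/ blocks.
From /n/ at 10 leftward: 9 /u/ → [+nasal]; 8 /f/ blocks.
From /n/ at 14 rightward: word edge.
From /n/ at 14 leftward: 13 /f/ blocks.
Targets with no active source: positions 3 4 5 stay [-nasal].
[+nasal] positions on the surface: 7 9 10 14.

4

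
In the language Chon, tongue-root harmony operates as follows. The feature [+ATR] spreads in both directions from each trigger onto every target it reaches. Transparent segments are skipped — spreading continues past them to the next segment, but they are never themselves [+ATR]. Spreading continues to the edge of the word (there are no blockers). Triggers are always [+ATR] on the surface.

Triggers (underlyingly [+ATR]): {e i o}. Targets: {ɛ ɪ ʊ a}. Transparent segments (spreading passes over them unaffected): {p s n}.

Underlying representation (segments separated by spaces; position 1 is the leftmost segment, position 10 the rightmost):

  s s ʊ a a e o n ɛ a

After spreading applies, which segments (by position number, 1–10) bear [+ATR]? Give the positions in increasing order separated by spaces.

3 4 5 6 7 9 10

From /e/ at 6 rightward: 7 /o/ is itself a trigger — this domain ends here.
From /e/ at 6 leftward: 5 /a/ → [+ATR]; 4 /a/ → [+ATR]; 3 /ʊ/ → [+ATR]; 2 /s/ transparent; 1 /s/ transparent; word edge.
From /o/ at 7 rightward: 8 /n/ transparent; 9 /ɛ/ → [+ATR]; 10 /a/ → [+ATR]; word edge.
From /o/ at 7 leftward: 6 /e/ is itself a trigger — this domain ends here.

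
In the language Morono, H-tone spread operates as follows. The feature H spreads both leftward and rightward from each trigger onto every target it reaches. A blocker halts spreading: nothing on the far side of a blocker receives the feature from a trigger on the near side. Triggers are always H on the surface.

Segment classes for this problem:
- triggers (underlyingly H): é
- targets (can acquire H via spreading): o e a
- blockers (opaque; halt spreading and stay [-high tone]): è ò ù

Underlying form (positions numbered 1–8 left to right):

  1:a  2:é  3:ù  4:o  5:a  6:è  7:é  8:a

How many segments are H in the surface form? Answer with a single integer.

4

From /é/ at 2 rightward: 3 /ù/ blocks.
From /é/ at 2 leftward: 1 /a/ → H; word edge.
From /é/ at 7 rightward: 8 /a/ → H; word edge.
From /é/ at 7 leftward: 6 /è/ blocks.
Targets with no active source: positions 4 5 stay [-high tone].
H positions on the surface: 1 2 7 8.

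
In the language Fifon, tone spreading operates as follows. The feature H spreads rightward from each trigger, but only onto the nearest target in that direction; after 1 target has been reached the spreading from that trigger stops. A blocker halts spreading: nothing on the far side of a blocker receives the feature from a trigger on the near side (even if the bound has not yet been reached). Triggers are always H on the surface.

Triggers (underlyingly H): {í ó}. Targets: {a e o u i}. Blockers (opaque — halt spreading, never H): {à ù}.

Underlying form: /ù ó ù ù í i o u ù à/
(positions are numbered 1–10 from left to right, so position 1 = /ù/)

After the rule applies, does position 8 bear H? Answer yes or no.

From /ó/ at 2 rightward: 3 /ù/ blocks.
From /í/ at 5 rightward: 6 /i/ → H; bound reached.
Targets with no active source: positions 7 8 stay [-high tone].
H positions on the surface: 2 5 6.

no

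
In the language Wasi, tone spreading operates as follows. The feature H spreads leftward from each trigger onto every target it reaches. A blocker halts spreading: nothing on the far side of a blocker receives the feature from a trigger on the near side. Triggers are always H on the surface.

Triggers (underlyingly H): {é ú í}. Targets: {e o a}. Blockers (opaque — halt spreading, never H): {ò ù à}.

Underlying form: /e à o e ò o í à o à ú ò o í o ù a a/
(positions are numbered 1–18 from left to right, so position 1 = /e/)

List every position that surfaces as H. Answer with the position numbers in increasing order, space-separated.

6 7 11 13 14

From /í/ at 7 leftward: 6 /o/ → H; 5 /ò/ blocks.
From /ú/ at 11 leftward: 10 /à/ blocks.
From /í/ at 14 leftward: 13 /o/ → H; 12 /ò/ blocks.
Targets with no active source: positions 1 3 4 9 15 17 18 stay [-high tone].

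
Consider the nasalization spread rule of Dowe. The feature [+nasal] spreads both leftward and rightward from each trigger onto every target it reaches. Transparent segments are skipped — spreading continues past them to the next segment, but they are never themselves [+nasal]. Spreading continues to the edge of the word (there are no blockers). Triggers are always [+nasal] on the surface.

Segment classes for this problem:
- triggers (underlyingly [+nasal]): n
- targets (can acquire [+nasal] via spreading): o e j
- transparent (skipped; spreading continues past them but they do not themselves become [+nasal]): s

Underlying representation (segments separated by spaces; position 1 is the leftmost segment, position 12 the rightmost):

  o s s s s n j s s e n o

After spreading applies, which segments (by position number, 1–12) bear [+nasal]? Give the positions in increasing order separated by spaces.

From /n/ at 6 rightward: 7 /j/ → [+nasal]; 8 /s/ transparent; 9 /s/ transparent; 10 /e/ → [+nasal]; 11 /n/ is itself a trigger — this domain ends here.
From /n/ at 6 leftward: 5 /s/ transparent; 4 /s/ transparent; 3 /s/ transparent; 2 /s/ transparent; 1 /o/ → [+nasal]; word edge.
From /n/ at 11 rightward: 12 /o/ → [+nasal]; word edge.
From /n/ at 11 leftward: 10 /e/ → [+nasal]; 9 /s/ transparent; 8 /s/ transparent; 7 /j/ → [+nasal]; 6 /n/ is itself a trigger — this domain ends here.

1 6 7 10 11 12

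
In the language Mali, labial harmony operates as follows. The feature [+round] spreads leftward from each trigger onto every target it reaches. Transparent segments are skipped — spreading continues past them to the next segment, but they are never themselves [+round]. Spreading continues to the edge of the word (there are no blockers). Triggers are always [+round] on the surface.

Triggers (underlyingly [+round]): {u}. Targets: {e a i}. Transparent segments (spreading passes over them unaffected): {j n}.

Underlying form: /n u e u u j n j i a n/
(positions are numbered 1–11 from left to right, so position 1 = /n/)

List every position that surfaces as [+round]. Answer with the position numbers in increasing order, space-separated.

2 3 4 5

From /u/ at 2 leftward: 1 /n/ transparent; word edge.
From /u/ at 4 leftward: 3 /e/ → [+round]; 2 /u/ is itself a trigger — this domain ends here.
From /u/ at 5 leftward: 4 /u/ is itself a trigger — this domain ends here.
Targets with no active source: positions 9 10 stay [-round].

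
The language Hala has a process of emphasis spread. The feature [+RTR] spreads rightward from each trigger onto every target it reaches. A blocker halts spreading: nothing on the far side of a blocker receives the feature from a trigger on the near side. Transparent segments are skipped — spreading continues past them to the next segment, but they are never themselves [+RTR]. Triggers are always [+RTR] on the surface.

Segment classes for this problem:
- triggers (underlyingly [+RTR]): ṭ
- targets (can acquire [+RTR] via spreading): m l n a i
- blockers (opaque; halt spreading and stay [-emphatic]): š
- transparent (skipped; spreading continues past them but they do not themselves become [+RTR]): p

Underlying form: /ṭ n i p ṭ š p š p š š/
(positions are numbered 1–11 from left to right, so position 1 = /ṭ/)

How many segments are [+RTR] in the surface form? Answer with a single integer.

From /ṭ/ at 1 rightward: 2 /n/ → [+RTR]; 3 /i/ → [+RTR]; 4 /p/ transparent; 5 /ṭ/ is itself a trigger — this domain ends here.
From /ṭ/ at 5 rightward: 6 /š/ blocks.
[+RTR] positions on the surface: 1 2 3 5.

4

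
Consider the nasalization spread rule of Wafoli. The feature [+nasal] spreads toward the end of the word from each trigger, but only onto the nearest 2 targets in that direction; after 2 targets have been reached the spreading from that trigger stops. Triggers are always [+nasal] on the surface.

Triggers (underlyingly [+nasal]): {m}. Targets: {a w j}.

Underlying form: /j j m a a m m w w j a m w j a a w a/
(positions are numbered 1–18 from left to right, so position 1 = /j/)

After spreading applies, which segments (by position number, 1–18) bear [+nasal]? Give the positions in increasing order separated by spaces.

From /m/ at 3 rightward: 4 /a/ → [+nasal]; 5 /a/ → [+nasal]; bound reached.
From /m/ at 6 rightward: 7 /m/ is itself a trigger — this domain ends here.
From /m/ at 7 rightward: 8 /w/ → [+nasal]; 9 /w/ → [+nasal]; bound reached.
From /m/ at 12 rightward: 13 /w/ → [+nasal]; 14 /j/ → [+nasal]; bound reached.
Targets with no active source: positions 1 2 10 11 15 16 17 18 stay [-nasal].

3 4 5 6 7 8 9 12 13 14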